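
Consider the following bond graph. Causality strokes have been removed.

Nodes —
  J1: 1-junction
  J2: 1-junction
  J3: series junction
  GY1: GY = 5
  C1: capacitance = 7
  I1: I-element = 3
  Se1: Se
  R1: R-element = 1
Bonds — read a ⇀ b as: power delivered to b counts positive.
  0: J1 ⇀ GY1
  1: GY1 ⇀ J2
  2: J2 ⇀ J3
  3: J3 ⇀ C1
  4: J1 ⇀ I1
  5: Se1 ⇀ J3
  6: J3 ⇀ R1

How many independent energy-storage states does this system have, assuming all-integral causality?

b5 |J3  (Se1: effort source, stroke at far end)
b3 |J3  (C1 outputs effort q/C1)
b4 |I1  (I1: I, integral causality)
b0 |J1  (common-f at J1 fixed by 4)
b1 |J2  (GY1 both-in/both-out from 0)
b2 |J3  (J2: last free bond brings flow in)
b6 |R1  (closing 1-jn rule on J3)

2  (C1, I1 all integral)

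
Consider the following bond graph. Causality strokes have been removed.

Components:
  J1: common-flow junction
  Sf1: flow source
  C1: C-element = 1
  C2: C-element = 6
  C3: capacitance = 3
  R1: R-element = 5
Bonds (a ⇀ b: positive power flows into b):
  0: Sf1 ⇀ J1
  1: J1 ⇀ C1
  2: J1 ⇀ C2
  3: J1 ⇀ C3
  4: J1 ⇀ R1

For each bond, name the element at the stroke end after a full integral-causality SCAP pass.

#0 stroke at Sf1
#1 stroke at J1
#2 stroke at J1
#3 stroke at J1
#4 stroke at J1

b0 |Sf1  (source Sf1 imposes f)
b1 |J1  (common-f at J1 fixed by 0)
b2 |J1  (J1: bond 0 brought flow, rest push out)
b3 |J1  (1-jn J1 has f-setter on 0)
b4 |J1  (common-f at J1 fixed by 0)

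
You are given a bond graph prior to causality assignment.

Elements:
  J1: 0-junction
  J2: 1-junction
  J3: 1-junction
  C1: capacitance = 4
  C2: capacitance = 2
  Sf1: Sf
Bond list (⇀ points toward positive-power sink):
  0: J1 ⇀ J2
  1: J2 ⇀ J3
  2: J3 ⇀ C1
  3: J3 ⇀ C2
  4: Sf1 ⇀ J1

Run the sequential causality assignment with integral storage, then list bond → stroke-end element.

b4 stroke at Sf1  (source Sf1 imposes f)
b0 stroke at J1  (J1: last free bond brings effort in)
b1 stroke at J2  (common-f at J2 fixed by 0)
b2 stroke at J3  (J3: bond 1 brought flow, rest push out)
b3 stroke at J3  (J3: bond 1 brought flow, rest push out)

b0 |J1
b1 |J2
b2 |J3
b3 |J3
b4 |Sf1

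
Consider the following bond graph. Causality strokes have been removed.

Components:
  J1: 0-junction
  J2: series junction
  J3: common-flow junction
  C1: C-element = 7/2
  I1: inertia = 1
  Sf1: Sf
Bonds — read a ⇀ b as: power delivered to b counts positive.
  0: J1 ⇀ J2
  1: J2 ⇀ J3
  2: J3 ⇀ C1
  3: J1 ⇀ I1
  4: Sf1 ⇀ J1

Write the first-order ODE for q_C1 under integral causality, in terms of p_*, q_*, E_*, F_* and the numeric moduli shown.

#4 stroke→Sf1  (Sf1: flow source, stroke at near end)
#2 stroke→J3  (C1 outputs effort q/C1)
#1 stroke→J2  (J3 needs exactly one f-in)
#0 stroke→J1  (closing 1-jn rule on J2)
#3 stroke→I1  (J1: bond 0 brought effort, rest push out)

dq_C1/dt = F_Sf1 - p_I1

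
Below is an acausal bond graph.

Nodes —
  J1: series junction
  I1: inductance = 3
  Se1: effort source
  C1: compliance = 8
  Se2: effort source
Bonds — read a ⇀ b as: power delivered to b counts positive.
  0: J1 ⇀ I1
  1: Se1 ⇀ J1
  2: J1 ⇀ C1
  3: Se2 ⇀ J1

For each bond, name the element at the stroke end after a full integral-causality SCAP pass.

#1 stroke→J1  (Se1: effort source, stroke at far end)
#3 stroke→J1  (Se2 (Se) sets effort on bond)
#0 stroke→I1  (prefer integral on I1)
#2 stroke→J1  (J1 flow already set via bond 0)

b0 stroke at I1
b1 stroke at J1
b2 stroke at J1
b3 stroke at J1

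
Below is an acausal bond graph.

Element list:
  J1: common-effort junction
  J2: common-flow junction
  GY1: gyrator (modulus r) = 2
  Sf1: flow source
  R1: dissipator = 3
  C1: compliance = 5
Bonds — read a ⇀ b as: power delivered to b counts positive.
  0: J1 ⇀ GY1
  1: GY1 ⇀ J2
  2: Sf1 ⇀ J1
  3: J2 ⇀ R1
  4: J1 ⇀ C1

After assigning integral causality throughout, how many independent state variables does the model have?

1  (C1 all integral)

bond 2 stroke→Sf1  (Sf1 fixes flow; stroke at Sf1)
bond 4 stroke→J1  (prefer integral on C1)
bond 0 stroke→GY1  (J1 effort already set via bond 4)
bond 1 stroke→GY1  (GY1: gyrator matches bond 0)
bond 3 stroke→J2  (J2: bond 1 brought flow, rest push out)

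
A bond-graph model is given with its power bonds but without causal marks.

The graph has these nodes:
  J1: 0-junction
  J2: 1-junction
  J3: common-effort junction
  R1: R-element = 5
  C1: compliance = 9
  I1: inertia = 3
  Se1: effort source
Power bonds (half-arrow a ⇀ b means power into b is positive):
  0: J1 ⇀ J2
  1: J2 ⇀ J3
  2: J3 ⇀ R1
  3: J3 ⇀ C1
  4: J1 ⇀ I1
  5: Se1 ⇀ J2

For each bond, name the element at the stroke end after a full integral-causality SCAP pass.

β5 stroke→J2  (Se1 (Se) sets effort on bond)
β3 stroke→J3  (C1 outputs effort q/C1)
β1 stroke→J2  (common-e at J3 fixed by 3)
β2 stroke→R1  (J3: bond 3 brought effort, rest push out)
β0 stroke→J1  (J2 needs exactly one f-in)
β4 stroke→I1  (0-jn J1 has e-setter on 0)

bond 0 stroke at J1
bond 1 stroke at J2
bond 2 stroke at R1
bond 3 stroke at J3
bond 4 stroke at I1
bond 5 stroke at J2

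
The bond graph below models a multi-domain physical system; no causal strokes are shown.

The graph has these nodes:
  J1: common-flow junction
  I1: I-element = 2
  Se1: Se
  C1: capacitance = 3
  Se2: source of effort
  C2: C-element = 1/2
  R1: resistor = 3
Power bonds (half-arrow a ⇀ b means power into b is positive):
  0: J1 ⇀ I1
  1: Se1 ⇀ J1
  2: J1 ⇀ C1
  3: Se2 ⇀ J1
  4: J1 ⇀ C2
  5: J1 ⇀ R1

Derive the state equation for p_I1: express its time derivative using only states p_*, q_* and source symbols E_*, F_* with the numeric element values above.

dp_I1/dt = E_Se1 + E_Se2 - 3*p_I1/2 - q_C1/3 - 2*q_C2

bond 1 →J1  (Se1 (Se) sets effort on bond)
bond 3 →J1  (Se2 (Se) sets effort on bond)
bond 0 →I1  (prefer integral on I1)
bond 2 →J1  (1-jn J1 has f-setter on 0)
bond 4 →J1  (common-f at J1 fixed by 0)
bond 5 →J1  (J1 flow already set via bond 0)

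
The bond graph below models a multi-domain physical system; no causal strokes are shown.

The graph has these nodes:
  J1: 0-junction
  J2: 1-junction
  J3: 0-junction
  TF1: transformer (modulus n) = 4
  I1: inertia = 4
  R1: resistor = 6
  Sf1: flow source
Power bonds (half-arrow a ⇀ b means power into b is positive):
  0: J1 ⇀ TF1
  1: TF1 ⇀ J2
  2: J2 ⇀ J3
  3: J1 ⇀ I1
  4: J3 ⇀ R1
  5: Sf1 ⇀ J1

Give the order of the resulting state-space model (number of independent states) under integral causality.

#5 →Sf1  (Sf1: flow source, stroke at near end)
#3 →I1  (I1: I, integral causality)
#0 →J1  (closing 0-jn rule on J1)
#1 →TF1  (TF1: transformer flips bond 0)
#2 →J2  (J2 flow already set via bond 1)
#4 →J3  (J3: last free bond brings effort in)

1  (I1 all integral)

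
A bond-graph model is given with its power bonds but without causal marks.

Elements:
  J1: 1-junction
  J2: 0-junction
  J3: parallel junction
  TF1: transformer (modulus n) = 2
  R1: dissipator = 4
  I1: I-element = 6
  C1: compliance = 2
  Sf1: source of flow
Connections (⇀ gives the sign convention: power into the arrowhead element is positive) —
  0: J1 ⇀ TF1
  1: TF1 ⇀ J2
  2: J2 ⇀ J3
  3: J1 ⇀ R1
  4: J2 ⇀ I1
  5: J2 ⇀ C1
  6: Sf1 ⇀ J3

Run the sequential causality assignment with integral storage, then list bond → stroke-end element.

β6 stroke at Sf1  (Sf1 (Sf) sets flow on bond)
β2 stroke at J3  (J3 needs exactly one e-in)
β4 stroke at I1  (I1 outputs flow p/I1)
β5 stroke at J2  (prefer integral on C1)
β1 stroke at TF1  (J2 effort already set via bond 5)
β0 stroke at J1  (TF1: transformer flips bond 1)
β3 stroke at R1  (closing 1-jn rule on J1)

#0 |J1
#1 |TF1
#2 |J3
#3 |R1
#4 |I1
#5 |J2
#6 |Sf1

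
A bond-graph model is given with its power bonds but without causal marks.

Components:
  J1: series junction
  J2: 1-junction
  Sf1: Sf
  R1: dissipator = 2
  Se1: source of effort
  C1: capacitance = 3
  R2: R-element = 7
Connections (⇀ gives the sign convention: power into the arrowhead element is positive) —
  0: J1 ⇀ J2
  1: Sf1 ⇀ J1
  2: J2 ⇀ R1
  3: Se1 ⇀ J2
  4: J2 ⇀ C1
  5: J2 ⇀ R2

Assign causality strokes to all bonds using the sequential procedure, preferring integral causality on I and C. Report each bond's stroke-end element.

β0 stroke at J1
β1 stroke at Sf1
β2 stroke at J2
β3 stroke at J2
β4 stroke at J2
β5 stroke at J2

bond 1 stroke at Sf1  (source Sf1 imposes f)
bond 3 stroke at J2  (source Se1 imposes e)
bond 0 stroke at J1  (common-f at J1 fixed by 1)
bond 2 stroke at J2  (common-f at J2 fixed by 0)
bond 4 stroke at J2  (1-jn J2 has f-setter on 0)
bond 5 stroke at J2  (common-f at J2 fixed by 0)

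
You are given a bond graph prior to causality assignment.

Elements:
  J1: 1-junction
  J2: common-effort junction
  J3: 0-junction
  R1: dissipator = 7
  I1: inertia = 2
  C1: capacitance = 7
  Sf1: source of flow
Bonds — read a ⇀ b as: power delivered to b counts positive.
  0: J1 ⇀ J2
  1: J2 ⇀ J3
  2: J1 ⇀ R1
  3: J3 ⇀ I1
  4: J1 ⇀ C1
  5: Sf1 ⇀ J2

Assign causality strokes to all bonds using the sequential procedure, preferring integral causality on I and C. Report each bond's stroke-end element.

bond 5 →Sf1  (Sf1 fixes flow; stroke at Sf1)
bond 3 →I1  (prefer integral on I1)
bond 1 →J3  (closing 0-jn rule on J3)
bond 0 →J2  (closing 0-jn rule on J2)
bond 2 →J1  (1-jn J1 has f-setter on 0)
bond 4 →J1  (common-f at J1 fixed by 0)

#0 stroke→J2
#1 stroke→J3
#2 stroke→J1
#3 stroke→I1
#4 stroke→J1
#5 stroke→Sf1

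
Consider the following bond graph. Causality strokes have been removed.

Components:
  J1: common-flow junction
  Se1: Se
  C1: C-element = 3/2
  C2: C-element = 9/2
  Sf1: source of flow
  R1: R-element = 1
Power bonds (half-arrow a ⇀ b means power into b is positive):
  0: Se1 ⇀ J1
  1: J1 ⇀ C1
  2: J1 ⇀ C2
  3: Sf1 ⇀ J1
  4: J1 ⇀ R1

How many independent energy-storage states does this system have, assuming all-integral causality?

2  (C1, C2 all integral)

#0 stroke→J1  (Se1 (Se) sets effort on bond)
#3 stroke→Sf1  (Sf1: flow source, stroke at near end)
#1 stroke→J1  (1-jn J1 has f-setter on 3)
#2 stroke→J1  (1-jn J1 has f-setter on 3)
#4 stroke→J1  (common-f at J1 fixed by 3)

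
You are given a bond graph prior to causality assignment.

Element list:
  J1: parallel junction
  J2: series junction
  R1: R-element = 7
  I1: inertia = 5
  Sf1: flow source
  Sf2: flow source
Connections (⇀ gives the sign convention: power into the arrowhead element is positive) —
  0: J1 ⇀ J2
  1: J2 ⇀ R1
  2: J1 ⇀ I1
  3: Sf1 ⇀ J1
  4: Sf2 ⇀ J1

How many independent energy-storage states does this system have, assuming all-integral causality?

1  (I1 all integral)

b3 stroke at Sf1  (Sf1 (Sf) sets flow on bond)
b4 stroke at Sf2  (source Sf2 imposes f)
b2 stroke at I1  (prefer integral on I1)
b0 stroke at J1  (J1 needs exactly one e-in)
b1 stroke at J2  (J2: bond 0 brought flow, rest push out)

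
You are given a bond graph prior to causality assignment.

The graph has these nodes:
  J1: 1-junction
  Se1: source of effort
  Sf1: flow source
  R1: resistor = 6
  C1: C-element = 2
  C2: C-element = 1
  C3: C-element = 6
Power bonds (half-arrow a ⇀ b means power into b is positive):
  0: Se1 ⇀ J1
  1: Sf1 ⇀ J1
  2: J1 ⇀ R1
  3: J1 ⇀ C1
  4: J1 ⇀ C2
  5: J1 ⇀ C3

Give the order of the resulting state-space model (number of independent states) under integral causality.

3  (C1, C2, C3 all integral)

β0 stroke→J1  (source Se1 imposes e)
β1 stroke→Sf1  (source Sf1 imposes f)
β2 stroke→J1  (J1: bond 1 brought flow, rest push out)
β3 stroke→J1  (J1 flow already set via bond 1)
β4 stroke→J1  (1-jn J1 has f-setter on 1)
β5 stroke→J1  (J1: bond 1 brought flow, rest push out)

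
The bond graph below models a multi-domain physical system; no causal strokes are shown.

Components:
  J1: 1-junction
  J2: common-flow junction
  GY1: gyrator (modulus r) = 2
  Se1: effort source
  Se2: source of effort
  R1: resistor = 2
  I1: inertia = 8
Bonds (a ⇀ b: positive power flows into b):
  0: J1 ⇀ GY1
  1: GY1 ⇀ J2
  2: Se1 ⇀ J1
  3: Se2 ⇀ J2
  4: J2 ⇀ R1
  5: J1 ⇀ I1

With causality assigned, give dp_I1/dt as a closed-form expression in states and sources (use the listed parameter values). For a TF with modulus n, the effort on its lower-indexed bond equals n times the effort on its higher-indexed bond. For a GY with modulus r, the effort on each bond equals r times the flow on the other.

dp_I1/dt = E_Se1 - E_Se2 - p_I1/4

#2 →J1  (Se1 fixes effort; stroke away)
#3 →J2  (Se2: effort source, stroke at far end)
#5 →I1  (prefer integral on I1)
#0 →J1  (common-f at J1 fixed by 5)
#1 →J2  (GY1 both-in/both-out from 0)
#4 →R1  (closing 1-jn rule on J2)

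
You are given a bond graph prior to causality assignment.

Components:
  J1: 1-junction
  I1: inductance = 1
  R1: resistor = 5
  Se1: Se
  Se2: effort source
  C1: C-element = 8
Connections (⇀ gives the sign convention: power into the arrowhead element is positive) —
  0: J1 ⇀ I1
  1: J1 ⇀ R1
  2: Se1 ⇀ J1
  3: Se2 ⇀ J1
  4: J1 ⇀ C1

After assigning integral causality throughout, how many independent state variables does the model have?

b2 →J1  (Se1 (Se) sets effort on bond)
b3 →J1  (Se2 fixes effort; stroke away)
b0 →I1  (I1 outputs flow p/I1)
b1 →J1  (J1: bond 0 brought flow, rest push out)
b4 →J1  (J1 flow already set via bond 0)

2  (C1, I1 all integral)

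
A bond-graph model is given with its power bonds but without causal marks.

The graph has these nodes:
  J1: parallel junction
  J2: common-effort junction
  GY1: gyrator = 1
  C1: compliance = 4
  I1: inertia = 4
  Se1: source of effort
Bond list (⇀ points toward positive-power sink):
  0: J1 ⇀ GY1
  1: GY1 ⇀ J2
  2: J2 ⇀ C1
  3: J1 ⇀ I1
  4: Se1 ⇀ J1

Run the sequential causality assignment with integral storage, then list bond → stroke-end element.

bond 0 stroke→GY1
bond 1 stroke→GY1
bond 2 stroke→J2
bond 3 stroke→I1
bond 4 stroke→J1

b4 →J1  (Se1 fixes effort; stroke away)
b0 →GY1  (J1: bond 4 brought effort, rest push out)
b3 →I1  (J1 effort already set via bond 4)
b1 →GY1  (GY1 both-in/both-out from 0)
b2 →J2  (J2 needs exactly one e-in)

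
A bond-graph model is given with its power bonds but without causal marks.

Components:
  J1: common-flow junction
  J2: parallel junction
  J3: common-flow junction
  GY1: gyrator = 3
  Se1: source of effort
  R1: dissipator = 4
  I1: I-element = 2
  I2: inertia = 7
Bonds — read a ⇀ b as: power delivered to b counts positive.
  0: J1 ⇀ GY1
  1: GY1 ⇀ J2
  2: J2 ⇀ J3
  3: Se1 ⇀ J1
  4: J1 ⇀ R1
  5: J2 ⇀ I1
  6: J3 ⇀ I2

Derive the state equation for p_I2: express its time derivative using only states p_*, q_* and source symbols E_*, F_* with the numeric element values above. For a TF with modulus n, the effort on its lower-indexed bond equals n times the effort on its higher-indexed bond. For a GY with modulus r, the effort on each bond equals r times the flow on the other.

b3 →J1  (source Se1 imposes e)
b5 →I1  (I1 integral (f out))
b6 →I2  (prefer integral on I2)
b2 →J3  (J3 flow already set via bond 6)
b1 →J2  (J2 needs exactly one e-in)
b0 →J1  (GY1: gyrator matches bond 1)
b4 →R1  (only one flow-in slot at J1)

dp_I2/dt = 3*E_Se1/4 - 9*p_I1/8 - 9*p_I2/28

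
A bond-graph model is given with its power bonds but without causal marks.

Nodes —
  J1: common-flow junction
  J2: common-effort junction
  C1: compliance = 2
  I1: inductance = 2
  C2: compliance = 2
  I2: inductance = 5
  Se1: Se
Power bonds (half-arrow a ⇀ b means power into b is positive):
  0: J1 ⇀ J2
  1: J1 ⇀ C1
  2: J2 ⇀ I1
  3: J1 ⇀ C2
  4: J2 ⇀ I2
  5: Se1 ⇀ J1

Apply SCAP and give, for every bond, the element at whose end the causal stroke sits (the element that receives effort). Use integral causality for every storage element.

#5 |J1  (Se1 (Se) sets effort on bond)
#1 |J1  (C1: C, integral causality)
#2 |I1  (I1: I, integral causality)
#3 |J1  (prefer integral on C2)
#0 |J2  (only one flow-in slot at J1)
#4 |I2  (common-e at J2 fixed by 0)

β0 →J2
β1 →J1
β2 →I1
β3 →J1
β4 →I2
β5 →J1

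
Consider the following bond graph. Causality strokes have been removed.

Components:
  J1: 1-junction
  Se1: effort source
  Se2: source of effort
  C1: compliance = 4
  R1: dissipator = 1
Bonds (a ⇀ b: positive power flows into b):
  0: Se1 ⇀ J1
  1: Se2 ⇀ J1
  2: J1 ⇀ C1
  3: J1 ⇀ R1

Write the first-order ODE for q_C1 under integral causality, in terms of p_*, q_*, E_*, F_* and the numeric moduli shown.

β0 stroke at J1  (Se1 fixes effort; stroke away)
β1 stroke at J1  (Se2 fixes effort; stroke away)
β2 stroke at J1  (prefer integral on C1)
β3 stroke at R1  (closing 1-jn rule on J1)

dq_C1/dt = E_Se1 + E_Se2 - q_C1/4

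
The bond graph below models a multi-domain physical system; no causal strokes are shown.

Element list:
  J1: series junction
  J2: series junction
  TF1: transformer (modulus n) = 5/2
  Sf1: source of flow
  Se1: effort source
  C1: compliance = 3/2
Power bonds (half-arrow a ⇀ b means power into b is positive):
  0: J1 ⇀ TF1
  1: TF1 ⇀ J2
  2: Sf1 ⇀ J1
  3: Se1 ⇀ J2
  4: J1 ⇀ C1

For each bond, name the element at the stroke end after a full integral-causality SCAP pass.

b2 stroke at Sf1  (Sf1 (Sf) sets flow on bond)
b3 stroke at J2  (Se1 (Se) sets effort on bond)
b0 stroke at J1  (common-f at J1 fixed by 2)
b4 stroke at J1  (common-f at J1 fixed by 2)
b1 stroke at TF1  (J2: last free bond brings flow in)

β0 →J1
β1 →TF1
β2 →Sf1
β3 →J2
β4 →J1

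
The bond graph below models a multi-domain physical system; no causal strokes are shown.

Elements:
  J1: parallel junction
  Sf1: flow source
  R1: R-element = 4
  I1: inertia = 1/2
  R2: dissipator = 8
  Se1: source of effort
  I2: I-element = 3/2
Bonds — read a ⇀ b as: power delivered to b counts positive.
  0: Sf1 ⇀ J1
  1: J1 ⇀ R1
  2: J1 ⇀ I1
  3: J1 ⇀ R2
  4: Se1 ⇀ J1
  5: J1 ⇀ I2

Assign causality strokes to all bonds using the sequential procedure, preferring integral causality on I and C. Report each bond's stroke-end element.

bond 0 |Sf1  (Sf1 (Sf) sets flow on bond)
bond 4 |J1  (source Se1 imposes e)
bond 1 |R1  (J1: bond 4 brought effort, rest push out)
bond 2 |I1  (common-e at J1 fixed by 4)
bond 3 |R2  (0-jn J1 has e-setter on 4)
bond 5 |I2  (0-jn J1 has e-setter on 4)

b0 stroke at Sf1
b1 stroke at R1
b2 stroke at I1
b3 stroke at R2
b4 stroke at J1
b5 stroke at I2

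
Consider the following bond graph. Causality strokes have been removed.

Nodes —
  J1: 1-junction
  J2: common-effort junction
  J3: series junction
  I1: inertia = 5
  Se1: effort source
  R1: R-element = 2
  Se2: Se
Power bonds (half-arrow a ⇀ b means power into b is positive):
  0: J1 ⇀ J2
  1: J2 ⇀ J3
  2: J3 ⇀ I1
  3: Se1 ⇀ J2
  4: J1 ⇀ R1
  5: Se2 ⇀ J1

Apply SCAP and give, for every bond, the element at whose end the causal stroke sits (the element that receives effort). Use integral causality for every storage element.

b0 stroke→J1
b1 stroke→J3
b2 stroke→I1
b3 stroke→J2
b4 stroke→R1
b5 stroke→J1

b3 →J2  (Se1: effort source, stroke at far end)
b5 →J1  (Se2: effort source, stroke at far end)
b0 →J1  (J2: bond 3 brought effort, rest push out)
b1 →J3  (common-e at J2 fixed by 3)
b2 →I1  (only one flow-in slot at J3)
b4 →R1  (J1 needs exactly one f-in)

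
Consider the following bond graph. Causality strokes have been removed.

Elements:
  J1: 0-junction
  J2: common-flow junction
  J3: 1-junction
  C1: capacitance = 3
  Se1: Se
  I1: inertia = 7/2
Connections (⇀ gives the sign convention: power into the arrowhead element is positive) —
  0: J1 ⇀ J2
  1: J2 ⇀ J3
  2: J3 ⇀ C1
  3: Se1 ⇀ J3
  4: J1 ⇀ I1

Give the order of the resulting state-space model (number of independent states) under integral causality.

#3 →J3  (Se1: effort source, stroke at far end)
#2 →J3  (C1: C, integral causality)
#1 →J2  (only one flow-in slot at J3)
#0 →J1  (J2 needs exactly one f-in)
#4 →I1  (common-e at J1 fixed by 0)

2  (C1, I1 all integral)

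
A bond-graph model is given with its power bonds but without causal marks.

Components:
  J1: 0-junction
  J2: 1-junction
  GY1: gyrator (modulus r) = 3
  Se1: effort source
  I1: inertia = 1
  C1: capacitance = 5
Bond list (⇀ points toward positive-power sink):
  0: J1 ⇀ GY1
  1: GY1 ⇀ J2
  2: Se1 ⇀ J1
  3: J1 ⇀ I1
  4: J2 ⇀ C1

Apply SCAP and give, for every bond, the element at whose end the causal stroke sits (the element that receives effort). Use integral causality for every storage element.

β2 stroke→J1  (source Se1 imposes e)
β0 stroke→GY1  (J1 effort already set via bond 2)
β3 stroke→I1  (0-jn J1 has e-setter on 2)
β1 stroke→GY1  (GY1: gyrator matches bond 0)
β4 stroke→J2  (common-f at J2 fixed by 1)

bond 0 |GY1
bond 1 |GY1
bond 2 |J1
bond 3 |I1
bond 4 |J2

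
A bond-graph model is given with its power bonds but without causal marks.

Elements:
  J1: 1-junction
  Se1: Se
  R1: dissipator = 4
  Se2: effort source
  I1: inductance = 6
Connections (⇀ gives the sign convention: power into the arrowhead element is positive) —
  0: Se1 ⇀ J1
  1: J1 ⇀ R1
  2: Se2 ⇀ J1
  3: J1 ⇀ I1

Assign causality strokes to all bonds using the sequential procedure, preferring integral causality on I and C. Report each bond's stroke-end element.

#0 →J1
#1 →J1
#2 →J1
#3 →I1

β0 |J1  (Se1: effort source, stroke at far end)
β2 |J1  (Se2: effort source, stroke at far end)
β3 |I1  (prefer integral on I1)
β1 |J1  (common-f at J1 fixed by 3)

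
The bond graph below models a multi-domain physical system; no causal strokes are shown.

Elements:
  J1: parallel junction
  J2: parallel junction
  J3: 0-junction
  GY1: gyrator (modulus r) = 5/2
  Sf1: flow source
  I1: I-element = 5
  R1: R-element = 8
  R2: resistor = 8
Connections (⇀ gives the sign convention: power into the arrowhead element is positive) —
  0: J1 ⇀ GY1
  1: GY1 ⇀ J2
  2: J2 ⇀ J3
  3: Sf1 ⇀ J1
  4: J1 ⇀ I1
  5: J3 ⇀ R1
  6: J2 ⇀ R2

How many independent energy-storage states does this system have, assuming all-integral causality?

1  (I1 all integral)

β3 →Sf1  (Sf1 (Sf) sets flow on bond)
β4 →I1  (I1: I, integral causality)
β0 →J1  (J1 needs exactly one e-in)
β1 →J2  (GY1 both-in/both-out from 0)
β2 →J3  (common-e at J2 fixed by 1)
β6 →R2  (J2: bond 1 brought effort, rest push out)
β5 →R1  (J3 effort already set via bond 2)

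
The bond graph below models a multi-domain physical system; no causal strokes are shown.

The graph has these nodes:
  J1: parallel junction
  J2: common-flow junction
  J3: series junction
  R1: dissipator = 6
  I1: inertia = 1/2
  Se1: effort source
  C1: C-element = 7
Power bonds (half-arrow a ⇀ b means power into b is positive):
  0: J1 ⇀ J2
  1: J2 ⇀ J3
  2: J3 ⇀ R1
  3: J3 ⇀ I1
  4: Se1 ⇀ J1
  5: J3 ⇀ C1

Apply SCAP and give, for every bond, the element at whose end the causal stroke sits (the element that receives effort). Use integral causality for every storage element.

β0 stroke at J2
β1 stroke at J3
β2 stroke at J3
β3 stroke at I1
β4 stroke at J1
β5 stroke at J3

β4 →J1  (Se1: effort source, stroke at far end)
β0 →J2  (common-e at J1 fixed by 4)
β1 →J3  (J2 needs exactly one f-in)
β3 →I1  (I1 outputs flow p/I1)
β2 →J3  (common-f at J3 fixed by 3)
β5 →J3  (1-jn J3 has f-setter on 3)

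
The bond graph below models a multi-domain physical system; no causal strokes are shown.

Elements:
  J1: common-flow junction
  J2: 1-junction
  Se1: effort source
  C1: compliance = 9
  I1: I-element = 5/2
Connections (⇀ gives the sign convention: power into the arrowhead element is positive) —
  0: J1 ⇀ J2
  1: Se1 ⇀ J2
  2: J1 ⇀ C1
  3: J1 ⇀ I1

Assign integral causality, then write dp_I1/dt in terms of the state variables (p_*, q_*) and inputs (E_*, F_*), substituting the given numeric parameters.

bond 1 →J2  (source Se1 imposes e)
bond 0 →J1  (closing 1-jn rule on J2)
bond 2 →J1  (C1 integral (e out))
bond 3 →I1  (closing 1-jn rule on J1)

dp_I1/dt = E_Se1 - q_C1/9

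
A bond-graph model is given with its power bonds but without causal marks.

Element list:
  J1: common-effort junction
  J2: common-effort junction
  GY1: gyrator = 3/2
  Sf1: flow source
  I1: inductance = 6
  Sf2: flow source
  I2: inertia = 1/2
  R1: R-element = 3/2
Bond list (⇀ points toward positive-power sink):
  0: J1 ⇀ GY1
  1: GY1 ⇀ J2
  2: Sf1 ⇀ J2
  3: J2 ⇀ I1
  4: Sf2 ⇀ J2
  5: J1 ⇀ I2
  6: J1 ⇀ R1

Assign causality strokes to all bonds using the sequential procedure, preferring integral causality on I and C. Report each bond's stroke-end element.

b2 →Sf1  (Sf1: flow source, stroke at near end)
b4 →Sf2  (Sf2 (Sf) sets flow on bond)
b3 →I1  (prefer integral on I1)
b1 →J2  (closing 0-jn rule on J2)
b0 →J1  (GY1: gyrator matches bond 1)
b5 →I2  (J1 effort already set via bond 0)
b6 →R1  (J1: bond 0 brought effort, rest push out)

#0 stroke→J1
#1 stroke→J2
#2 stroke→Sf1
#3 stroke→I1
#4 stroke→Sf2
#5 stroke→I2
#6 stroke→R1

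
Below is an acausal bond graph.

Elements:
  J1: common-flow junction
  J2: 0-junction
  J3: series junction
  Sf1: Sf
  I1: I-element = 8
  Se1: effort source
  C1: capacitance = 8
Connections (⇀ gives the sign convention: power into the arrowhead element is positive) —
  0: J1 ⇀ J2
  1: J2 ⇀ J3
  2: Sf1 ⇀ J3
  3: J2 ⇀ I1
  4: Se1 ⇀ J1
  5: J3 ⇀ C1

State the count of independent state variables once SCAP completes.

#2 →Sf1  (Sf1: flow source, stroke at near end)
#4 →J1  (Se1 (Se) sets effort on bond)
#0 →J2  (only one flow-in slot at J1)
#1 →J3  (common-e at J2 fixed by 0)
#3 →I1  (J2: bond 0 brought effort, rest push out)
#5 →J3  (J3 flow already set via bond 2)

2  (C1, I1 all integral)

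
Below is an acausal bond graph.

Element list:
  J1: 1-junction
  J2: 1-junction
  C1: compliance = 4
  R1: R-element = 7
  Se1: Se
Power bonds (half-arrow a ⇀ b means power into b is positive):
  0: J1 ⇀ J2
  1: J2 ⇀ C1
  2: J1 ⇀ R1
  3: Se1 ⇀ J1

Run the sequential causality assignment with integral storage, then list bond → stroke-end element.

bond 0 stroke→J1
bond 1 stroke→J2
bond 2 stroke→R1
bond 3 stroke→J1

b3 →J1  (Se1: effort source, stroke at far end)
b1 →J2  (C1 outputs effort q/C1)
b0 →J1  (J2 needs exactly one f-in)
b2 →R1  (J1: last free bond brings flow in)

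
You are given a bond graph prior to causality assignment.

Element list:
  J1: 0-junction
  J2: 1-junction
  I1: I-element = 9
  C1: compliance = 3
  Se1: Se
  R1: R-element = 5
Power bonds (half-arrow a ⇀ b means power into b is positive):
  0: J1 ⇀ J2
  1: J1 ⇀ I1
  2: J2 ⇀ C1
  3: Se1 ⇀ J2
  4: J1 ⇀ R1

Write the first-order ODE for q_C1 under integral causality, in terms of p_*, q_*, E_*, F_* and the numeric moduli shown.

#3 →J2  (Se1: effort source, stroke at far end)
#1 →I1  (prefer integral on I1)
#2 →J2  (C1 outputs effort q/C1)
#0 →J1  (closing 1-jn rule on J2)
#4 →R1  (0-jn J1 has e-setter on 0)

dq_C1/dt = E_Se1/5 - p_I1/9 - q_C1/15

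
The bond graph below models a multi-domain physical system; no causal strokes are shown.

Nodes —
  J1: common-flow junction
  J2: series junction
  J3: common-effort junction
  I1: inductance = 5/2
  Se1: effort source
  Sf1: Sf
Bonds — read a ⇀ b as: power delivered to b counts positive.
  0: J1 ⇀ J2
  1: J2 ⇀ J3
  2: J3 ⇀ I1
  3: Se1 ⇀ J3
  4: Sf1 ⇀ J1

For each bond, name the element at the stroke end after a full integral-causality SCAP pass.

β3 stroke at J3  (source Se1 imposes e)
β4 stroke at Sf1  (Sf1 (Sf) sets flow on bond)
β0 stroke at J1  (J1 flow already set via bond 4)
β1 stroke at J2  (common-f at J2 fixed by 0)
β2 stroke at I1  (J3: bond 3 brought effort, rest push out)

#0 |J1
#1 |J2
#2 |I1
#3 |J3
#4 |Sf1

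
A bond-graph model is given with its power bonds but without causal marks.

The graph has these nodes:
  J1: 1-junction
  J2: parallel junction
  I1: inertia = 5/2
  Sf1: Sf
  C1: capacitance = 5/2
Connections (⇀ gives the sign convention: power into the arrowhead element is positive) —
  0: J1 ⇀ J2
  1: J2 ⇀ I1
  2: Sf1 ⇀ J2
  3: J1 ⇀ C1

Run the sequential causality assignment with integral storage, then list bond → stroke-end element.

b0 |J2
b1 |I1
b2 |Sf1
b3 |J1

β2 |Sf1  (Sf1 (Sf) sets flow on bond)
β1 |I1  (prefer integral on I1)
β0 |J2  (J2 needs exactly one e-in)
β3 |J1  (J1: bond 0 brought flow, rest push out)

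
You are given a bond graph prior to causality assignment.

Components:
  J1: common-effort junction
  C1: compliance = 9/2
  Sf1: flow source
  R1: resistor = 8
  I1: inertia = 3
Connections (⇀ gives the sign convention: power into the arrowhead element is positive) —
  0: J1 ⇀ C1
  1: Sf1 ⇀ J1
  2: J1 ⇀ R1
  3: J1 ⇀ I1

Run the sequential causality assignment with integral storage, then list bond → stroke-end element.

#0 |J1
#1 |Sf1
#2 |R1
#3 |I1

β1 stroke→Sf1  (Sf1 fixes flow; stroke at Sf1)
β0 stroke→J1  (C1 integral (e out))
β2 stroke→R1  (common-e at J1 fixed by 0)
β3 stroke→I1  (J1: bond 0 brought effort, rest push out)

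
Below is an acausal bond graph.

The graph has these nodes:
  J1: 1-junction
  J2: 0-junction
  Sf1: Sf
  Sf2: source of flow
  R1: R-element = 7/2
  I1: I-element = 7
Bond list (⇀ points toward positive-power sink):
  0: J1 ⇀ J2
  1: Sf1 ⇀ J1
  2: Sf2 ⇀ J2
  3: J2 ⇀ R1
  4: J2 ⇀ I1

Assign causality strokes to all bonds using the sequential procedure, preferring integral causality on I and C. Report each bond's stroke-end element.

b0 stroke at J1
b1 stroke at Sf1
b2 stroke at Sf2
b3 stroke at J2
b4 stroke at I1

#1 stroke at Sf1  (Sf1 fixes flow; stroke at Sf1)
#2 stroke at Sf2  (Sf2 fixes flow; stroke at Sf2)
#0 stroke at J1  (J1: bond 1 brought flow, rest push out)
#4 stroke at I1  (I1: I, integral causality)
#3 stroke at J2  (closing 0-jn rule on J2)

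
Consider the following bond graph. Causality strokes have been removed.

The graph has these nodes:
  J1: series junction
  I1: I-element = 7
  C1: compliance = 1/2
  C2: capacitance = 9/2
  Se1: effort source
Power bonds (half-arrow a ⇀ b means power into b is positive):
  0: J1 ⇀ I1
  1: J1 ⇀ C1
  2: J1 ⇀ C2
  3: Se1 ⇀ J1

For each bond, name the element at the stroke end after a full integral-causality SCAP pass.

#3 stroke→J1  (Se1 fixes effort; stroke away)
#0 stroke→I1  (I1 outputs flow p/I1)
#1 stroke→J1  (common-f at J1 fixed by 0)
#2 stroke→J1  (common-f at J1 fixed by 0)

b0 stroke at I1
b1 stroke at J1
b2 stroke at J1
b3 stroke at J1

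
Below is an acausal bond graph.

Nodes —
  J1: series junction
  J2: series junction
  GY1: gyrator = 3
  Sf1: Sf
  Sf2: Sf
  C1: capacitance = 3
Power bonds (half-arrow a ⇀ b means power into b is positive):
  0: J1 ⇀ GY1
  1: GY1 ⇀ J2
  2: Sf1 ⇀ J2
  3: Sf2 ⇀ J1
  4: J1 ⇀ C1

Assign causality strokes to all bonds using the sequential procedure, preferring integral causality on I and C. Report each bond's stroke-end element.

β2 stroke at Sf1  (Sf1: flow source, stroke at near end)
β3 stroke at Sf2  (Sf2 fixes flow; stroke at Sf2)
β0 stroke at J1  (common-f at J1 fixed by 3)
β4 stroke at J1  (1-jn J1 has f-setter on 3)
β1 stroke at J2  (1-jn J2 has f-setter on 2)

b0 →J1
b1 →J2
b2 →Sf1
b3 →Sf2
b4 →J1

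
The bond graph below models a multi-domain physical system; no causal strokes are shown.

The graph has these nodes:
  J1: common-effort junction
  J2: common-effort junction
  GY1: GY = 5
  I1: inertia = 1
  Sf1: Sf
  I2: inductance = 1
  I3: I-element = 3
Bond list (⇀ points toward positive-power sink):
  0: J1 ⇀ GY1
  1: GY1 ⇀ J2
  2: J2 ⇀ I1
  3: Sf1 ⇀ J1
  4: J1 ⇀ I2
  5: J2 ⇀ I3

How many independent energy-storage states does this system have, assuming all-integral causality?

3  (I1, I2, I3 all integral)

b3 stroke→Sf1  (Sf1 (Sf) sets flow on bond)
b2 stroke→I1  (I1: I, integral causality)
b4 stroke→I2  (I2 integral (f out))
b0 stroke→J1  (only one effort-in slot at J1)
b1 stroke→J2  (GY GY1: same side as bond 0)
b5 stroke→I3  (0-jn J2 has e-setter on 1)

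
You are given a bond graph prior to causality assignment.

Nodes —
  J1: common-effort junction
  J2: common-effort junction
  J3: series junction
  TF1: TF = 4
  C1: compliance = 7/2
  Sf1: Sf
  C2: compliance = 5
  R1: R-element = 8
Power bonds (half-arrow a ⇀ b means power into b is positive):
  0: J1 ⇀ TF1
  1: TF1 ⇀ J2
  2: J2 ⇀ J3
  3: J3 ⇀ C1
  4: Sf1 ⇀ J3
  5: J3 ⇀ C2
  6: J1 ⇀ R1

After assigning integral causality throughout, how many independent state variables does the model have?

2  (C1, C2 all integral)

#4 stroke→Sf1  (Sf1 (Sf) sets flow on bond)
#2 stroke→J3  (1-jn J3 has f-setter on 4)
#3 stroke→J3  (J3: bond 4 brought flow, rest push out)
#5 stroke→J3  (J3: bond 4 brought flow, rest push out)
#1 stroke→J2  (closing 0-jn rule on J2)
#0 stroke→TF1  (TF1: transformer flips bond 1)
#6 stroke→J1  (J1: last free bond brings effort in)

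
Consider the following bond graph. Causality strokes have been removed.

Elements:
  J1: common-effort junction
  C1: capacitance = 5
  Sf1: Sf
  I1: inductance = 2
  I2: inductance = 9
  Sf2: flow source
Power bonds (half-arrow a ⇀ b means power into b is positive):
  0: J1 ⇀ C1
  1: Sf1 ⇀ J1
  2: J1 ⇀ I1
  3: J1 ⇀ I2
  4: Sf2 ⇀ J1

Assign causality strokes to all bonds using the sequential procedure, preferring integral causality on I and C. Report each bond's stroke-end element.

b1 stroke→Sf1  (Sf1: flow source, stroke at near end)
b4 stroke→Sf2  (Sf2: flow source, stroke at near end)
b0 stroke→J1  (C1 outputs effort q/C1)
b2 stroke→I1  (common-e at J1 fixed by 0)
b3 stroke→I2  (J1: bond 0 brought effort, rest push out)

β0 stroke→J1
β1 stroke→Sf1
β2 stroke→I1
β3 stroke→I2
β4 stroke→Sf2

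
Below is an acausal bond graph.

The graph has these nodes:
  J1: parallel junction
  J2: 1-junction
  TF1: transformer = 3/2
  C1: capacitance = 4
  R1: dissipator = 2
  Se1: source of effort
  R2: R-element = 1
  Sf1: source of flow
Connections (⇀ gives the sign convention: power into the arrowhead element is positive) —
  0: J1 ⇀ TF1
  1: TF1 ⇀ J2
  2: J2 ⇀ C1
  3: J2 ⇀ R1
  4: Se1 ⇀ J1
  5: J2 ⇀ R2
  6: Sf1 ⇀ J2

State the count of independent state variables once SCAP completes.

β4 stroke→J1  (Se1 (Se) sets effort on bond)
β6 stroke→Sf1  (Sf1: flow source, stroke at near end)
β0 stroke→TF1  (J1 effort already set via bond 4)
β1 stroke→J2  (1-jn J2 has f-setter on 6)
β2 stroke→J2  (common-f at J2 fixed by 6)
β3 stroke→J2  (common-f at J2 fixed by 6)
β5 stroke→J2  (1-jn J2 has f-setter on 6)

1  (C1 all integral)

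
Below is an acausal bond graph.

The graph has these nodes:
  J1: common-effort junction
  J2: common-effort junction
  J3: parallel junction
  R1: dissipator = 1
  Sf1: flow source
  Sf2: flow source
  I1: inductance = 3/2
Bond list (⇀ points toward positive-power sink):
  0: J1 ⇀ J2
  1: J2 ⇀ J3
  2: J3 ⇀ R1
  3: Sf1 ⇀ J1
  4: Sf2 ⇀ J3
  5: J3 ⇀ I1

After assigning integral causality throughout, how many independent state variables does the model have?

b3 →Sf1  (Sf1 fixes flow; stroke at Sf1)
b4 →Sf2  (Sf2 (Sf) sets flow on bond)
b0 →J1  (J1: last free bond brings effort in)
b1 →J2  (only one effort-in slot at J2)
b5 →I1  (I1 outputs flow p/I1)
b2 →J3  (only one effort-in slot at J3)

1  (I1 all integral)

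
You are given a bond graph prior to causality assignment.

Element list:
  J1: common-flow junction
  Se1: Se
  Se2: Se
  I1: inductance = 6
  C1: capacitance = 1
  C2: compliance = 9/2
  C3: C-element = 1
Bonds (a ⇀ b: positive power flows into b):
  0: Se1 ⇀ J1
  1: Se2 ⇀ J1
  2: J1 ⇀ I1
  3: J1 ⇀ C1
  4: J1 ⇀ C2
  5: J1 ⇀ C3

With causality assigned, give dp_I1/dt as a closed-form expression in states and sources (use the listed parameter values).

dp_I1/dt = E_Se1 + E_Se2 - q_C1 - 2*q_C2/9 - q_C3

#0 →J1  (source Se1 imposes e)
#1 →J1  (source Se2 imposes e)
#2 →I1  (I1 outputs flow p/I1)
#3 →J1  (common-f at J1 fixed by 2)
#4 →J1  (J1: bond 2 brought flow, rest push out)
#5 →J1  (J1 flow already set via bond 2)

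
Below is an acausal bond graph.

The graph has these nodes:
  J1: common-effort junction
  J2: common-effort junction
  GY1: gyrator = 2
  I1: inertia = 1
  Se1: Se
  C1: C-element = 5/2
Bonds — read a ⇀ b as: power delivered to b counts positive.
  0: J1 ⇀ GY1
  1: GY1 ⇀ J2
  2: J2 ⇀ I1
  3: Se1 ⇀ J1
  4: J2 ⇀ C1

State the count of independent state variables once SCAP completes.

β3 |J1  (Se1 (Se) sets effort on bond)
β0 |GY1  (0-jn J1 has e-setter on 3)
β1 |GY1  (GY1 both-in/both-out from 0)
β2 |I1  (prefer integral on I1)
β4 |J2  (J2: last free bond brings effort in)

2  (C1, I1 all integral)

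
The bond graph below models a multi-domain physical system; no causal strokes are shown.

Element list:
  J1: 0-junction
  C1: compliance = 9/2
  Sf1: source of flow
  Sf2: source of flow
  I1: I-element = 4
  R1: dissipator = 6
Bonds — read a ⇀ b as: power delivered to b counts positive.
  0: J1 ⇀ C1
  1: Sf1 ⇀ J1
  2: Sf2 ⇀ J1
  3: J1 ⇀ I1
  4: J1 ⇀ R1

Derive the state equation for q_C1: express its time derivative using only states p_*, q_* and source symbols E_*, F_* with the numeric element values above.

dq_C1/dt = F_Sf1 + F_Sf2 - p_I1/4 - q_C1/27

b1 |Sf1  (Sf1: flow source, stroke at near end)
b2 |Sf2  (Sf2 fixes flow; stroke at Sf2)
b0 |J1  (C1: C, integral causality)
b3 |I1  (common-e at J1 fixed by 0)
b4 |R1  (0-jn J1 has e-setter on 0)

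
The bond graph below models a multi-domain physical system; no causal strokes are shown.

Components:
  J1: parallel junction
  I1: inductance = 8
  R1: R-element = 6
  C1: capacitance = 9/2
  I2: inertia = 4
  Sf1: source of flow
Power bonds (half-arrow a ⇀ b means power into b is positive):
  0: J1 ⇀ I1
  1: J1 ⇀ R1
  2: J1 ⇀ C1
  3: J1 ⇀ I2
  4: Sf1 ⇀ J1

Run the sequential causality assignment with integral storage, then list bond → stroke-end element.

#0 |I1
#1 |R1
#2 |J1
#3 |I2
#4 |Sf1

b4 |Sf1  (Sf1 (Sf) sets flow on bond)
b0 |I1  (prefer integral on I1)
b2 |J1  (C1: C, integral causality)
b1 |R1  (common-e at J1 fixed by 2)
b3 |I2  (common-e at J1 fixed by 2)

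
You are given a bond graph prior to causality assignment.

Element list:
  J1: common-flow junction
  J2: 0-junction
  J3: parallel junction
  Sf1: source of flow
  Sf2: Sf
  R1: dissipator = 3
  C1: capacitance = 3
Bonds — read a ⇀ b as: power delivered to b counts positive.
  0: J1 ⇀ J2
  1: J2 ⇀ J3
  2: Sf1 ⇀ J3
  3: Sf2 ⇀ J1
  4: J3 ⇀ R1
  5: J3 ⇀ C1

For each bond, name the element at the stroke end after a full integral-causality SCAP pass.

β2 stroke→Sf1  (Sf1 fixes flow; stroke at Sf1)
β3 stroke→Sf2  (source Sf2 imposes f)
β0 stroke→J1  (common-f at J1 fixed by 3)
β1 stroke→J2  (J2 needs exactly one e-in)
β5 stroke→J3  (C1: C, integral causality)
β4 stroke→R1  (J3: bond 5 brought effort, rest push out)

b0 →J1
b1 →J2
b2 →Sf1
b3 →Sf2
b4 →R1
b5 →J3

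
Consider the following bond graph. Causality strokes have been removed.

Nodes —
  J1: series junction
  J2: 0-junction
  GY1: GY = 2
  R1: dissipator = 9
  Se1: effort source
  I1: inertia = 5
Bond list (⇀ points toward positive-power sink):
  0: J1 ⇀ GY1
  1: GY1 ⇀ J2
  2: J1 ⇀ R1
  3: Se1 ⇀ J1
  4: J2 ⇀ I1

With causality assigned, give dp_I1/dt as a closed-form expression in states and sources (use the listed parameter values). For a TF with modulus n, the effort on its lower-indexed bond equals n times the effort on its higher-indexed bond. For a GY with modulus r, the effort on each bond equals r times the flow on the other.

β3 →J1  (Se1 (Se) sets effort on bond)
β4 →I1  (prefer integral on I1)
β1 →J2  (closing 0-jn rule on J2)
β0 →J1  (GY1: gyrator matches bond 1)
β2 →R1  (closing 1-jn rule on J1)

dp_I1/dt = 2*E_Se1/9 - 4*p_I1/45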